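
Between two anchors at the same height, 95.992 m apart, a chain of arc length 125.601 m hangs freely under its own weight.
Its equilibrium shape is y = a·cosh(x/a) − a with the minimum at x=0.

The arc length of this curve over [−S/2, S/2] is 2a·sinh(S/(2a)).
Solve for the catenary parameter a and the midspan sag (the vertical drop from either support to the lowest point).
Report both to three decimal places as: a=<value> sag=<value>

seed: a₀ = √(S³/(24(L−S))) = √(95.992³/(24·29.609)) = 35.280527
iter 1: u=1.360410  f(a)=+2.864e+00  f'(a)=-2.010e+00  a ← 35.280527 − (+2.864e+00/-2.010e+00) = 36.705024
iter 2: u=1.307614  f(a)=+1.826e-01  f'(a)=-1.761e+00  a ← 36.705024 − (+1.826e-01/-1.761e+00) = 36.808675
iter 3: u=1.303932  f(a)=+8.539e-04  f'(a)=-1.745e+00  a ← 36.808675 − (+8.539e-04/-1.745e+00) = 36.809164
iter 4: u=1.303914  f(a)=+1.887e-08  f'(a)=-1.745e+00  a ← 36.809164 − (+1.887e-08/-1.745e+00) = 36.809164
iter 5: u=1.303914  f(a)=+2.842e-14  f'(a)=-1.745e+00  a ← 36.809164 − (+2.842e-14/-1.745e+00) = 36.809164
converged: |Δa| < 1e-12 after 5 iterations
sag = a·(cosh(S/(2a)) − 1) = 36.809164·(cosh(1.303914) − 1) = 35.983812
T_max/T_min = cosh(S/(2a)) = 1.977578

a=36.809 sag=35.984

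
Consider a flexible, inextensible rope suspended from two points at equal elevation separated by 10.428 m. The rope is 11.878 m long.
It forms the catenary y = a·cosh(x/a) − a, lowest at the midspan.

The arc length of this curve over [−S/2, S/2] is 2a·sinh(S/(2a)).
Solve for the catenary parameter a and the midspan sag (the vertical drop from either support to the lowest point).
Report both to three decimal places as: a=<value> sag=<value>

a=5.824 sag=2.494

seed: a₀ = √(S³/(24(L−S))) = √(10.428³/(24·1.450)) = 5.708367
iter 1: u=0.913396  f(a)=+6.170e-02  f'(a)=-5.517e-01  a ← 5.708367 − (+6.170e-02/-5.517e-01) = 5.820208
iter 2: u=0.895844  f(a)=+1.860e-03  f'(a)=-5.189e-01  a ← 5.820208 − (+1.860e-03/-5.189e-01) = 5.823793
iter 3: u=0.895293  f(a)=+1.807e-06  f'(a)=-5.179e-01  a ← 5.823793 − (+1.807e-06/-5.179e-01) = 5.823796
iter 4: u=0.895292  f(a)=+1.707e-12  f'(a)=-5.179e-01  a ← 5.823796 − (+1.707e-12/-5.179e-01) = 5.823796
converged: |Δa| < 1e-12 after 4 iterations
sag = a·(cosh(S/(2a)) − 1) = 5.823796·(cosh(0.895292) − 1) = 2.494156
T_max/T_min = cosh(S/(2a)) = 1.428270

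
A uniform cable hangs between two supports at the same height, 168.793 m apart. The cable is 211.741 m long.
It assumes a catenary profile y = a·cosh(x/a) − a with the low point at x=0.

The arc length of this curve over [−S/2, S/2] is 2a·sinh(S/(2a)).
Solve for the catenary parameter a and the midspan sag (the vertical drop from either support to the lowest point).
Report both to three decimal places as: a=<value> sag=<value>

a=70.773 sag=56.575

seed: a₀ = √(S³/(24(L−S))) = √(168.793³/(24·42.948)) = 68.305324
iter 1: u=1.235577  f(a)=+3.400e+00  f'(a)=-1.460e+00  a ← 68.305324 − (+3.400e+00/-1.460e+00) = 70.633683
iter 2: u=1.194848  f(a)=+1.816e-01  f'(a)=-1.308e+00  a ← 70.633683 − (+1.816e-01/-1.308e+00) = 70.772503
iter 3: u=1.192504  f(a)=+5.826e-04  f'(a)=-1.300e+00  a ← 70.772503 − (+5.826e-04/-1.300e+00) = 70.772951
iter 4: u=1.192497  f(a)=+6.040e-09  f'(a)=-1.300e+00  a ← 70.772951 − (+6.040e-09/-1.300e+00) = 70.772951
iter 5: u=1.192497  f(a)=-2.842e-14  f'(a)=-1.300e+00  a ← 70.772951 − (-2.842e-14/-1.300e+00) = 70.772951
converged: |Δa| < 1e-12 after 5 iterations
sag = a·(cosh(S/(2a)) − 1) = 70.772951·(cosh(1.192497) − 1) = 56.574500
T_max/T_min = cosh(S/(2a)) = 1.799380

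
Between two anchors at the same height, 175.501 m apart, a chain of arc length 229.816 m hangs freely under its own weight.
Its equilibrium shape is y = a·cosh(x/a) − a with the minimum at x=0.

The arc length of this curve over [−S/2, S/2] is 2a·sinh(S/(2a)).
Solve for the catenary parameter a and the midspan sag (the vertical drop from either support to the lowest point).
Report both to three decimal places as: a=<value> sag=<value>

a=67.194 sag=65.918

seed: a₀ = √(S³/(24(L−S))) = √(175.501³/(24·54.315)) = 64.395257
iter 1: u=1.362686  f(a)=+5.272e+00  f'(a)=-2.022e+00  a ← 64.395257 − (+5.272e+00/-2.022e+00) = 67.002854
iter 2: u=1.309653  f(a)=+3.371e-01  f'(a)=-1.771e+00  a ← 67.002854 − (+3.371e-01/-1.771e+00) = 67.193248
iter 3: u=1.305942  f(a)=+1.587e-03  f'(a)=-1.754e+00  a ← 67.193248 − (+1.587e-03/-1.754e+00) = 67.194153
iter 4: u=1.305925  f(a)=+3.553e-08  f'(a)=-1.754e+00  a ← 67.194153 − (+3.553e-08/-1.754e+00) = 67.194153
iter 5: u=1.305925  f(a)=-2.842e-14  f'(a)=-1.754e+00  a ← 67.194153 − (-2.842e-14/-1.754e+00) = 67.194153
converged: |Δa| < 1e-12 after 5 iterations
sag = a·(cosh(S/(2a)) − 1) = 67.194153·(cosh(1.305925) − 1) = 65.918216
T_max/T_min = cosh(S/(2a)) = 1.981011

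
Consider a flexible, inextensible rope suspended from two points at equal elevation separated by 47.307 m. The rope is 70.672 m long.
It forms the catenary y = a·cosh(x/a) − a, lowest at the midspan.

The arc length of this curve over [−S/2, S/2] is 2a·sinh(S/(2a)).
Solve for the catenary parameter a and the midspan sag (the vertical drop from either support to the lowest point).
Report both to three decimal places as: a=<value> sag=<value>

a=14.661 sag=23.596

seed: a₀ = √(S³/(24(L−S))) = √(47.307³/(24·23.365)) = 13.740407
iter 1: u=1.721456  f(a)=+3.717e+00  f'(a)=-4.521e+00  a ← 13.740407 − (+3.717e+00/-4.521e+00) = 14.562397
iter 2: u=1.624286  f(a)=+3.596e-01  f'(a)=-3.685e+00  a ← 14.562397 − (+3.596e-01/-3.685e+00) = 14.659983
iter 3: u=1.613474  f(a)=+4.164e-03  f'(a)=-3.600e+00  a ← 14.659983 − (+4.164e-03/-3.600e+00) = 14.661139
iter 4: u=1.613347  f(a)=+5.724e-07  f'(a)=-3.599e+00  a ← 14.661139 − (+5.724e-07/-3.599e+00) = 14.661140
iter 5: u=1.613347  f(a)=+0.000e+00  f'(a)=-3.599e+00  a ← 14.661140 − (+0.000e+00/-3.599e+00) = 14.661140
converged: |Δa| < 1e-12 after 5 iterations
sag = a·(cosh(S/(2a)) − 1) = 14.661140·(cosh(1.613347) − 1) = 23.595649
T_max/T_min = cosh(S/(2a)) = 2.609401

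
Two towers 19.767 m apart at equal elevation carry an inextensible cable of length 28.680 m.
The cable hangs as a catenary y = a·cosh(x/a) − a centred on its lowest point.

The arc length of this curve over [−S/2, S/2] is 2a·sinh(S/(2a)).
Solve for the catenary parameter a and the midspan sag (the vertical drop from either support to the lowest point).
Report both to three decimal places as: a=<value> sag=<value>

seed: a₀ = √(S³/(24(L−S))) = √(19.767³/(24·8.913)) = 6.008881
iter 1: u=1.644816  f(a)=+1.286e+00  f'(a)=-3.851e+00  a ← 6.008881 − (+1.286e+00/-3.851e+00) = 6.342925
iter 2: u=1.558193  f(a)=+1.151e-01  f'(a)=-3.190e+00  a ← 6.342925 − (+1.151e-01/-3.190e+00) = 6.378992
iter 3: u=1.549383  f(a)=+1.120e-03  f'(a)=-3.128e+00  a ← 6.378992 − (+1.120e-03/-3.128e+00) = 6.379350
iter 4: u=1.549296  f(a)=+1.085e-07  f'(a)=-3.128e+00  a ← 6.379350 − (+1.085e-07/-3.128e+00) = 6.379350
iter 5: u=1.549296  f(a)=+3.553e-15  f'(a)=-3.128e+00  a ← 6.379350 − (+3.553e-15/-3.128e+00) = 6.379350
converged: |Δa| < 1e-12 after 5 iterations
sag = a·(cosh(S/(2a)) − 1) = 6.379350·(cosh(1.549296) − 1) = 9.315608
T_max/T_min = cosh(S/(2a)) = 2.460275

a=6.379 sag=9.316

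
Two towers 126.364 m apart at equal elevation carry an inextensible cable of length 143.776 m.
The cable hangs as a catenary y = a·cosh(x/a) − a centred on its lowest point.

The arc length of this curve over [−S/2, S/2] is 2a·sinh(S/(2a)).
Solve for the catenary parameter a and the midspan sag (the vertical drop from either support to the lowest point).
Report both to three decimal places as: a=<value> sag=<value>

seed: a₀ = √(S³/(24(L−S))) = √(126.364³/(24·17.412)) = 69.487246
iter 1: u=0.909260  f(a)=+7.341e-01  f'(a)=-5.438e-01  a ← 69.487246 − (+7.341e-01/-5.438e-01) = 70.837119
iter 2: u=0.891934  f(a)=+2.194e-02  f'(a)=-5.118e-01  a ← 70.837119 − (+2.194e-02/-5.118e-01) = 70.879985
iter 3: u=0.891394  f(a)=+2.093e-05  f'(a)=-5.108e-01  a ← 70.879985 − (+2.093e-05/-5.108e-01) = 70.880025
iter 4: u=0.891394  f(a)=+1.910e-11  f'(a)=-5.108e-01  a ← 70.880025 − (+1.910e-11/-5.108e-01) = 70.880025
converged: |Δa| < 1e-12 after 4 iterations
sag = a·(cosh(S/(2a)) − 1) = 70.880025·(cosh(0.891394) − 1) = 30.074730
T_max/T_min = cosh(S/(2a)) = 1.424305

a=70.880 sag=30.075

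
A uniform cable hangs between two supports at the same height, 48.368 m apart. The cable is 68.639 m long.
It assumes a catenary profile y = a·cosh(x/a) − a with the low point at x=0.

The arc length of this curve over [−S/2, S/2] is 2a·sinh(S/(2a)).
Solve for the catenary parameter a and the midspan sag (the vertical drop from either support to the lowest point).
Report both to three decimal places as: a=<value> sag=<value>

seed: a₀ = √(S³/(24(L−S))) = √(48.368³/(24·20.271)) = 15.250848
iter 1: u=1.585748  f(a)=+2.707e+00  f'(a)=-3.390e+00  a ← 15.250848 − (+2.707e+00/-3.390e+00) = 16.049355
iter 2: u=1.506852  f(a)=+2.271e-01  f'(a)=-2.843e+00  a ← 16.049355 − (+2.271e-01/-2.843e+00) = 16.129247
iter 3: u=1.499388  f(a)=+1.922e-03  f'(a)=-2.795e+00  a ← 16.129247 − (+1.922e-03/-2.795e+00) = 16.129935
iter 4: u=1.499324  f(a)=+1.403e-07  f'(a)=-2.794e+00  a ← 16.129935 − (+1.403e-07/-2.794e+00) = 16.129935
iter 5: u=1.499324  f(a)=-1.421e-14  f'(a)=-2.794e+00  a ← 16.129935 − (-1.421e-14/-2.794e+00) = 16.129935
converged: |Δa| < 1e-12 after 5 iterations
sag = a·(cosh(S/(2a)) − 1) = 16.129935·(cosh(1.499324) − 1) = 21.791074
T_max/T_min = cosh(S/(2a)) = 2.350971

a=16.130 sag=21.791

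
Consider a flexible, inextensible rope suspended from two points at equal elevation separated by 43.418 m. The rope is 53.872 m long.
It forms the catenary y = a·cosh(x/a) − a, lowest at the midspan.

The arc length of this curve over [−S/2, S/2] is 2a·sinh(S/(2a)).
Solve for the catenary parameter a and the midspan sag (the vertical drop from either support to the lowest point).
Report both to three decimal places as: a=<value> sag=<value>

seed: a₀ = √(S³/(24(L−S))) = √(43.418³/(24·10.454)) = 18.061668
iter 1: u=1.201938  f(a)=+7.816e-01  f'(a)=-1.334e+00  a ← 18.061668 − (+7.816e-01/-1.334e+00) = 18.647730
iter 2: u=1.164163  f(a)=+3.966e-02  f'(a)=-1.201e+00  a ← 18.647730 − (+3.966e-02/-1.201e+00) = 18.680736
iter 3: u=1.162106  f(a)=+1.142e-04  f'(a)=-1.195e+00  a ← 18.680736 − (+1.142e-04/-1.195e+00) = 18.680832
iter 4: u=1.162100  f(a)=+9.519e-10  f'(a)=-1.195e+00  a ← 18.680832 − (+9.519e-10/-1.195e+00) = 18.680832
iter 5: u=1.162100  f(a)=+0.000e+00  f'(a)=-1.195e+00  a ← 18.680832 − (+0.000e+00/-1.195e+00) = 18.680832
converged: |Δa| < 1e-12 after 5 iterations
sag = a·(cosh(S/(2a)) − 1) = 18.680832·(cosh(1.162100) − 1) = 14.099064
T_max/T_min = cosh(S/(2a)) = 1.754734

a=18.681 sag=14.099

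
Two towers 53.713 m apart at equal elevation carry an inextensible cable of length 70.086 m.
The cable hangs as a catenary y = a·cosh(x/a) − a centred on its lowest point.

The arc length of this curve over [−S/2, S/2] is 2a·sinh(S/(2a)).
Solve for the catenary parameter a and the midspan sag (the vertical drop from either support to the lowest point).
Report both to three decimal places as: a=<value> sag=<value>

seed: a₀ = √(S³/(24(L−S))) = √(53.713³/(24·16.373)) = 19.858634
iter 1: u=1.352384  f(a)=+1.564e+00  f'(a)=-1.971e+00  a ← 19.858634 − (+1.564e+00/-1.971e+00) = 20.652247
iter 2: u=1.300415  f(a)=+9.865e-02  f'(a)=-1.729e+00  a ← 20.652247 − (+9.865e-02/-1.729e+00) = 20.709288
iter 3: u=1.296834  f(a)=+4.508e-04  f'(a)=-1.714e+00  a ← 20.709288 − (+4.508e-04/-1.714e+00) = 20.709551
iter 4: u=1.296817  f(a)=+9.511e-09  f'(a)=-1.714e+00  a ← 20.709551 − (+9.511e-09/-1.714e+00) = 20.709551
iter 5: u=1.296817  f(a)=-1.421e-14  f'(a)=-1.714e+00  a ← 20.709551 − (-1.421e-14/-1.714e+00) = 20.709551
converged: |Δa| < 1e-12 after 5 iterations
sag = a·(cosh(S/(2a)) − 1) = 20.709551·(cosh(1.296817) − 1) = 19.995453
T_max/T_min = cosh(S/(2a)) = 1.965518

a=20.710 sag=19.995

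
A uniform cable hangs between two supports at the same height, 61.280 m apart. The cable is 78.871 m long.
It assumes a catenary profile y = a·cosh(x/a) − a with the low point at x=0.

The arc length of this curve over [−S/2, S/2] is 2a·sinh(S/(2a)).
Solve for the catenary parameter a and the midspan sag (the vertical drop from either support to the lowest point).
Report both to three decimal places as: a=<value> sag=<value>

a=24.292 sag=22.025

seed: a₀ = √(S³/(24(L−S))) = √(61.280³/(24·17.591)) = 23.346794
iter 1: u=1.312386  f(a)=+1.579e+00  f'(a)=-1.783e+00  a ← 23.346794 − (+1.579e+00/-1.783e+00) = 24.232136
iter 2: u=1.264437  f(a)=+9.423e-02  f'(a)=-1.576e+00  a ← 24.232136 − (+9.423e-02/-1.576e+00) = 24.291933
iter 3: u=1.261324  f(a)=+3.830e-04  f'(a)=-1.563e+00  a ← 24.291933 − (+3.830e-04/-1.563e+00) = 24.292178
iter 4: u=1.261311  f(a)=+6.383e-09  f'(a)=-1.563e+00  a ← 24.292178 − (+6.383e-09/-1.563e+00) = 24.292179
iter 5: u=1.261311  f(a)=+1.421e-14  f'(a)=-1.563e+00  a ← 24.292179 − (+1.421e-14/-1.563e+00) = 24.292179
converged: |Δa| < 1e-12 after 5 iterations
sag = a·(cosh(S/(2a)) − 1) = 24.292179·(cosh(1.261311) − 1) = 22.024866
T_max/T_min = cosh(S/(2a)) = 1.906665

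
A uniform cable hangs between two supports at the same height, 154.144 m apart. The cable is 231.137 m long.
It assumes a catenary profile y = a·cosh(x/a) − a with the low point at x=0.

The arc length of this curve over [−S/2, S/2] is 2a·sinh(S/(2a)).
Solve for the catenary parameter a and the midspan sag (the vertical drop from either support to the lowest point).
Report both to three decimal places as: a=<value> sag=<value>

seed: a₀ = √(S³/(24(L−S))) = √(154.144³/(24·76.993)) = 44.520363
iter 1: u=1.731163  f(a)=+1.240e+01  f'(a)=-4.613e+00  a ← 44.520363 − (+1.240e+01/-4.613e+00) = 47.207652
iter 2: u=1.632617  f(a)=+1.211e+00  f'(a)=-3.752e+00  a ← 47.207652 − (+1.211e+00/-3.752e+00) = 47.530446
iter 3: u=1.621529  f(a)=+1.432e-02  f'(a)=-3.663e+00  a ← 47.530446 − (+1.432e-02/-3.663e+00) = 47.534355
iter 4: u=1.621396  f(a)=+2.056e-06  f'(a)=-3.662e+00  a ← 47.534355 − (+2.056e-06/-3.662e+00) = 47.534356
iter 5: u=1.621396  f(a)=+8.527e-14  f'(a)=-3.662e+00  a ← 47.534356 − (+8.527e-14/-3.662e+00) = 47.534356
converged: |Δa| < 1e-12 after 5 iterations
sag = a·(cosh(S/(2a)) − 1) = 47.534356·(cosh(1.621396) − 1) = 77.428011
T_max/T_min = cosh(S/(2a)) = 2.628885

a=47.534 sag=77.428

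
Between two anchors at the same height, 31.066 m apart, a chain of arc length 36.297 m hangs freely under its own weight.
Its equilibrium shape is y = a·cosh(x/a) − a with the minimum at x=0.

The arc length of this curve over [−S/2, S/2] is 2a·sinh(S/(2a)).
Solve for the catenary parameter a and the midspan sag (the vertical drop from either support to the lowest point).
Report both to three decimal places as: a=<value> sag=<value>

seed: a₀ = √(S³/(24(L−S))) = √(31.066³/(24·5.231)) = 15.453613
iter 1: u=1.005137  f(a)=+2.707e-01  f'(a)=-7.479e-01  a ← 15.453613 − (+2.707e-01/-7.479e-01) = 15.815544
iter 2: u=0.982135  f(a)=+9.802e-03  f'(a)=-6.946e-01  a ← 15.815544 − (+9.802e-03/-6.946e-01) = 15.829655
iter 3: u=0.981260  f(a)=+1.392e-05  f'(a)=-6.927e-01  a ← 15.829655 − (+1.392e-05/-6.927e-01) = 15.829675
iter 4: u=0.981258  f(a)=+2.817e-11  f'(a)=-6.927e-01  a ← 15.829675 − (+2.817e-11/-6.927e-01) = 15.829675
iter 5: u=0.981258  f(a)=-7.105e-15  f'(a)=-6.927e-01  a ← 15.829675 − (-7.105e-15/-6.927e-01) = 15.829675
converged: |Δa| < 1e-12 after 5 iterations
sag = a·(cosh(S/(2a)) − 1) = 15.829675·(cosh(0.981258) − 1) = 8.252407
T_max/T_min = cosh(S/(2a)) = 1.521325

a=15.830 sag=8.252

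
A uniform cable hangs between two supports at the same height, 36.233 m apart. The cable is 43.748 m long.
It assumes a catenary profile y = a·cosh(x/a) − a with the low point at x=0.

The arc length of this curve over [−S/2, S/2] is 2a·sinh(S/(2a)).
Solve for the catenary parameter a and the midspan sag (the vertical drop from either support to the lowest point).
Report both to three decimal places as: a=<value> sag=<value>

seed: a₀ = √(S³/(24(L−S))) = √(36.233³/(24·7.515)) = 16.240011
iter 1: u=1.115547  f(a)=+4.817e-01  f'(a)=-1.046e+00  a ← 16.240011 − (+4.817e-01/-1.046e+00) = 16.700568
iter 2: u=1.084783  f(a)=+2.125e-02  f'(a)=-9.555e-01  a ← 16.700568 − (+2.125e-02/-9.555e-01) = 16.722810
iter 3: u=1.083341  f(a)=+4.559e-05  f'(a)=-9.514e-01  a ← 16.722810 − (+4.559e-05/-9.514e-01) = 16.722858
iter 4: u=1.083338  f(a)=+2.108e-10  f'(a)=-9.514e-01  a ← 16.722858 − (+2.108e-10/-9.514e-01) = 16.722858
iter 5: u=1.083338  f(a)=+0.000e+00  f'(a)=-9.514e-01  a ← 16.722858 − (+0.000e+00/-9.514e-01) = 16.722858
converged: |Δa| < 1e-12 after 5 iterations
sag = a·(cosh(S/(2a)) − 1) = 16.722858·(cosh(1.083338) − 1) = 10.811227
T_max/T_min = cosh(S/(2a)) = 1.646494

a=16.723 sag=10.811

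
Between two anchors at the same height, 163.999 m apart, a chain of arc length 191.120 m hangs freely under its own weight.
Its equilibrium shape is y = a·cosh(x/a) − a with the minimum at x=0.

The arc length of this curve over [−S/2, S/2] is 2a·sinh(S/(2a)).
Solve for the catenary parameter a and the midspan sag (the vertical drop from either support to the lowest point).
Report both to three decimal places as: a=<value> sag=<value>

a=84.288 sag=43.133

seed: a₀ = √(S³/(24(L−S))) = √(163.999³/(24·27.121)) = 82.319615
iter 1: u=0.996111  f(a)=+1.378e+00  f'(a)=-7.267e-01  a ← 82.319615 − (+1.378e+00/-7.267e-01) = 84.215624
iter 2: u=0.973685  f(a)=+4.904e-02  f'(a)=-6.758e-01  a ← 84.215624 − (+4.904e-02/-6.758e-01) = 84.288188
iter 3: u=0.972847  f(a)=+6.720e-05  f'(a)=-6.739e-01  a ← 84.288188 − (+6.720e-05/-6.739e-01) = 84.288288
iter 4: u=0.972846  f(a)=+1.266e-10  f'(a)=-6.739e-01  a ← 84.288288 − (+1.266e-10/-6.739e-01) = 84.288288
iter 5: u=0.972846  f(a)=+2.842e-14  f'(a)=-6.739e-01  a ← 84.288288 − (+2.842e-14/-6.739e-01) = 84.288288
converged: |Δa| < 1e-12 after 5 iterations
sag = a·(cosh(S/(2a)) − 1) = 84.288288·(cosh(0.972846) − 1) = 43.133174
T_max/T_min = cosh(S/(2a)) = 1.511734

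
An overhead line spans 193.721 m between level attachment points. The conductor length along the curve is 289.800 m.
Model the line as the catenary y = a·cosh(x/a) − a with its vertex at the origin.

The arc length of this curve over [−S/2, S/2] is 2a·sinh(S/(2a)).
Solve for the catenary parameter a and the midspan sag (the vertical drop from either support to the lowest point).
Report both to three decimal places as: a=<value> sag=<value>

a=59.926 sag=96.877

seed: a₀ = √(S³/(24(L−S))) = √(193.721³/(24·96.079)) = 56.149410
iter 1: u=1.725049  f(a)=+1.535e+01  f'(a)=-4.555e+00  a ← 56.149410 − (+1.535e+01/-4.555e+00) = 59.519608
iter 2: u=1.627371  f(a)=+1.491e+00  f'(a)=-3.710e+00  a ← 59.519608 − (+1.491e+00/-3.710e+00) = 59.921459
iter 3: u=1.616458  f(a)=+1.740e-02  f'(a)=-3.624e+00  a ← 59.921459 − (+1.740e-02/-3.624e+00) = 59.926259
iter 4: u=1.616328  f(a)=+2.430e-06  f'(a)=-3.623e+00  a ← 59.926259 − (+2.430e-06/-3.623e+00) = 59.926260
iter 5: u=1.616328  f(a)=-5.684e-14  f'(a)=-3.623e+00  a ← 59.926260 − (-5.684e-14/-3.623e+00) = 59.926260
converged: |Δa| < 1e-12 after 5 iterations
sag = a·(cosh(S/(2a)) − 1) = 59.926260·(cosh(1.616328) − 1) = 96.876695
T_max/T_min = cosh(S/(2a)) = 2.616598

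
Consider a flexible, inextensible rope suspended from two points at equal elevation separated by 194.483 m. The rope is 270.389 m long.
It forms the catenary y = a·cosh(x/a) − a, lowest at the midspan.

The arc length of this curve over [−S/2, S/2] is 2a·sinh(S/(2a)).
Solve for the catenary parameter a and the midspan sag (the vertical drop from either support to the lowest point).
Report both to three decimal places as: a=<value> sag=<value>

seed: a₀ = √(S³/(24(L−S))) = √(194.483³/(24·75.906)) = 63.544621
iter 1: u=1.530287  f(a)=+9.400e+00  f'(a)=-2.997e+00  a ← 63.544621 − (+9.400e+00/-2.997e+00) = 66.680593
iter 2: u=1.458318  f(a)=+7.406e-01  f'(a)=-2.542e+00  a ← 66.680593 − (+7.406e-01/-2.542e+00) = 66.971947
iter 3: u=1.451974  f(a)=+5.467e-03  f'(a)=-2.505e+00  a ← 66.971947 − (+5.467e-03/-2.505e+00) = 66.974129
iter 4: u=1.451926  f(a)=+3.028e-07  f'(a)=-2.504e+00  a ← 66.974129 − (+3.028e-07/-2.504e+00) = 66.974130
iter 5: u=1.451926  f(a)=+0.000e+00  f'(a)=-2.504e+00  a ← 66.974130 − (+0.000e+00/-2.504e+00) = 66.974130
converged: |Δa| < 1e-12 after 5 iterations
sag = a·(cosh(S/(2a)) − 1) = 66.974130·(cosh(1.451926) − 1) = 83.900278
T_max/T_min = cosh(S/(2a)) = 2.252727

a=66.974 sag=83.900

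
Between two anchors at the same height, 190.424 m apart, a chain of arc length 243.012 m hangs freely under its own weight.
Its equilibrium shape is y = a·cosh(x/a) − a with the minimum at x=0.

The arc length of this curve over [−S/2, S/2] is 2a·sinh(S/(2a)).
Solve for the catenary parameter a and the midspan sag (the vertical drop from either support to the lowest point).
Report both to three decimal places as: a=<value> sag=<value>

seed: a₀ = √(S³/(24(L−S))) = √(190.424³/(24·52.588)) = 73.966246
iter 1: u=1.287236  f(a)=+4.533e+00  f'(a)=-1.672e+00  a ← 73.966246 − (+4.533e+00/-1.672e+00) = 76.677324
iter 2: u=1.241723  f(a)=+2.611e-01  f'(a)=-1.484e+00  a ← 76.677324 − (+2.611e-01/-1.484e+00) = 76.853246
iter 3: u=1.238881  f(a)=+9.839e-04  f'(a)=-1.473e+00  a ← 76.853246 − (+9.839e-04/-1.473e+00) = 76.853914
iter 4: u=1.238870  f(a)=+1.408e-08  f'(a)=-1.473e+00  a ← 76.853914 − (+1.408e-08/-1.473e+00) = 76.853914
iter 5: u=1.238870  f(a)=-8.527e-14  f'(a)=-1.473e+00  a ← 76.853914 − (-8.527e-14/-1.473e+00) = 76.853914
converged: |Δa| < 1e-12 after 5 iterations
sag = a·(cosh(S/(2a)) − 1) = 76.853914·(cosh(1.238870) − 1) = 66.917544
T_max/T_min = cosh(S/(2a)) = 1.870711

a=76.854 sag=66.918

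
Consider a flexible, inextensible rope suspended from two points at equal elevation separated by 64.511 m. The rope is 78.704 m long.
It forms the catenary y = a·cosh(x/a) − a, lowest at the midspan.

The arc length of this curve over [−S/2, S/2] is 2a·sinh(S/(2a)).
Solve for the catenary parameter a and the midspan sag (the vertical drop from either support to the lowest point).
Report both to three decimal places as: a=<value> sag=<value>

seed: a₀ = √(S³/(24(L−S))) = √(64.511³/(24·14.193)) = 28.074236
iter 1: u=1.148936  f(a)=+9.668e-01  f'(a)=-1.151e+00  a ← 28.074236 − (+9.668e-01/-1.151e+00) = 28.914152
iter 2: u=1.115561  f(a)=+4.508e-02  f'(a)=-1.046e+00  a ← 28.914152 − (+4.508e-02/-1.046e+00) = 28.957254
iter 3: u=1.113901  f(a)=+1.086e-04  f'(a)=-1.041e+00  a ← 28.957254 − (+1.086e-04/-1.041e+00) = 28.957359
iter 4: u=1.113896  f(a)=+6.344e-10  f'(a)=-1.041e+00  a ← 28.957359 − (+6.344e-10/-1.041e+00) = 28.957359
iter 5: u=1.113896  f(a)=+2.842e-14  f'(a)=-1.041e+00  a ← 28.957359 − (+2.842e-14/-1.041e+00) = 28.957359
converged: |Δa| < 1e-12 after 5 iterations
sag = a·(cosh(S/(2a)) − 1) = 28.957359·(cosh(1.113896) − 1) = 19.900686
T_max/T_min = cosh(S/(2a)) = 1.687241

a=28.957 sag=19.901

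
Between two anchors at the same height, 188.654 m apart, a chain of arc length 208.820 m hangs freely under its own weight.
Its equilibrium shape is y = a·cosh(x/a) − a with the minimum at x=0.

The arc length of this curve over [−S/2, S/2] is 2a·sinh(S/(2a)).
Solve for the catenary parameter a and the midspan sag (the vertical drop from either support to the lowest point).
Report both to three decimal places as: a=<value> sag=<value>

a=119.627 sag=39.156

seed: a₀ = √(S³/(24(L−S))) = √(188.654³/(24·20.166)) = 117.783248
iter 1: u=0.800852  f(a)=+6.567e-01  f'(a)=-3.649e-01  a ← 117.783248 − (+6.567e-01/-3.649e-01) = 119.582803
iter 2: u=0.788801  f(a)=+1.535e-02  f'(a)=-3.480e-01  a ← 119.582803 − (+1.535e-02/-3.480e-01) = 119.626916
iter 3: u=0.788510  f(a)=+8.836e-06  f'(a)=-3.476e-01  a ← 119.626916 − (+8.836e-06/-3.476e-01) = 119.626941
iter 4: u=0.788510  f(a)=+2.927e-12  f'(a)=-3.476e-01  a ← 119.626941 − (+2.927e-12/-3.476e-01) = 119.626941
converged: |Δa| < 1e-12 after 4 iterations
sag = a·(cosh(S/(2a)) − 1) = 119.626941·(cosh(0.788510) − 1) = 39.156097
T_max/T_min = cosh(S/(2a)) = 1.327318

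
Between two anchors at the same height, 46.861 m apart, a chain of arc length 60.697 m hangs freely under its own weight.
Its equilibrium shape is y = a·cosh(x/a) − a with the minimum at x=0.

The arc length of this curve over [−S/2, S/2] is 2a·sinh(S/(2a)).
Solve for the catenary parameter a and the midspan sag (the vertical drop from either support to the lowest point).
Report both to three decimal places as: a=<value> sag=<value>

a=18.336 sag=17.122

seed: a₀ = √(S³/(24(L−S))) = √(46.861³/(24·13.836)) = 17.603800
iter 1: u=1.330991  f(a)=+1.279e+00  f'(a)=-1.869e+00  a ← 17.603800 − (+1.279e+00/-1.869e+00) = 18.288015
iter 2: u=1.281194  f(a)=+7.832e-02  f'(a)=-1.646e+00  a ← 18.288015 − (+7.832e-02/-1.646e+00) = 18.335595
iter 3: u=1.277870  f(a)=+3.363e-04  f'(a)=-1.632e+00  a ← 18.335595 − (+3.363e-04/-1.632e+00) = 18.335801
iter 4: u=1.277855  f(a)=+6.261e-09  f'(a)=-1.632e+00  a ← 18.335801 − (+6.261e-09/-1.632e+00) = 18.335801
iter 5: u=1.277855  f(a)=-1.421e-14  f'(a)=-1.632e+00  a ← 18.335801 − (-1.421e-14/-1.632e+00) = 18.335801
converged: |Δa| < 1e-12 after 5 iterations
sag = a·(cosh(S/(2a)) − 1) = 18.335801·(cosh(1.277855) − 1) = 17.121681
T_max/T_min = cosh(S/(2a)) = 1.933784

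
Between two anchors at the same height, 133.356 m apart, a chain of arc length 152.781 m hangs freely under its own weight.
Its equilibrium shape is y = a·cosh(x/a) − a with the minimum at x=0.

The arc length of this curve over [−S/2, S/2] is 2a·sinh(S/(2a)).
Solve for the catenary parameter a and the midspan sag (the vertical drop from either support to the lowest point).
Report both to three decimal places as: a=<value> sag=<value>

seed: a₀ = √(S³/(24(L−S))) = √(133.356³/(24·19.425)) = 71.323510
iter 1: u=0.934867  f(a)=+8.667e-01  f'(a)=-5.938e-01  a ← 71.323510 − (+8.667e-01/-5.938e-01) = 72.783100
iter 2: u=0.916119  f(a)=+2.732e-02  f'(a)=-5.569e-01  a ← 72.783100 − (+2.732e-02/-5.569e-01) = 72.832157
iter 3: u=0.915502  f(a)=+2.910e-05  f'(a)=-5.557e-01  a ← 72.832157 − (+2.910e-05/-5.557e-01) = 72.832209
iter 4: u=0.915502  f(a)=+3.308e-11  f'(a)=-5.557e-01  a ← 72.832209 − (+3.308e-11/-5.557e-01) = 72.832209
converged: |Δa| < 1e-12 after 4 iterations
sag = a·(cosh(S/(2a)) − 1) = 72.832209·(cosh(0.915502) − 1) = 32.714175
T_max/T_min = cosh(S/(2a)) = 1.449172

a=72.832 sag=32.714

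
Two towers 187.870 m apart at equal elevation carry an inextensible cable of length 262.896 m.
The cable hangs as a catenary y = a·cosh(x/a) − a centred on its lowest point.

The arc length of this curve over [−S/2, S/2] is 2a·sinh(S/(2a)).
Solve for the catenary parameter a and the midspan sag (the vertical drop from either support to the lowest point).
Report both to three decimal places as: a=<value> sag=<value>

a=64.029 sag=82.184

seed: a₀ = √(S³/(24(L−S))) = √(187.870³/(24·75.026)) = 60.684061
iter 1: u=1.547935  f(a)=+9.519e+00  f'(a)=-3.118e+00  a ← 60.684061 − (+9.519e+00/-3.118e+00) = 63.736732
iter 2: u=1.473797  f(a)=+7.654e-01  f'(a)=-2.635e+00  a ← 63.736732 − (+7.654e-01/-2.635e+00) = 64.027195
iter 3: u=1.467111  f(a)=+5.905e-03  f'(a)=-2.595e+00  a ← 64.027195 − (+5.905e-03/-2.595e+00) = 64.029471
iter 4: u=1.467059  f(a)=+3.575e-07  f'(a)=-2.594e+00  a ← 64.029471 − (+3.575e-07/-2.594e+00) = 64.029471
iter 5: u=1.467059  f(a)=+0.000e+00  f'(a)=-2.594e+00  a ← 64.029471 − (+0.000e+00/-2.594e+00) = 64.029471
converged: |Δa| < 1e-12 after 5 iterations
sag = a·(cosh(S/(2a)) − 1) = 64.029471·(cosh(1.467059) − 1) = 82.183900
T_max/T_min = cosh(S/(2a)) = 2.283532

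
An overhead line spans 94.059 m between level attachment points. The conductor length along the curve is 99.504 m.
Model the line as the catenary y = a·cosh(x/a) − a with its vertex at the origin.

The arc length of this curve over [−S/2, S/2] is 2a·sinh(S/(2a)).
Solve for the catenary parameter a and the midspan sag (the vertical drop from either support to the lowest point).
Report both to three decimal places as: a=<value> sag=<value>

a=80.483 sag=14.136

seed: a₀ = √(S³/(24(L−S))) = √(94.059³/(24·5.445)) = 79.798729
iter 1: u=0.589351  f(a)=+9.535e-02  f'(a)=-1.413e-01  a ← 79.798729 − (+9.535e-02/-1.413e-01) = 80.473674
iter 2: u=0.584409  f(a)=+1.223e-03  f'(a)=-1.377e-01  a ← 80.473674 − (+1.223e-03/-1.377e-01) = 80.482559
iter 3: u=0.584344  f(a)=+2.071e-07  f'(a)=-1.376e-01  a ← 80.482559 − (+2.071e-07/-1.376e-01) = 80.482561
iter 4: u=0.584344  f(a)=+0.000e+00  f'(a)=-1.376e-01  a ← 80.482561 − (+0.000e+00/-1.376e-01) = 80.482561
converged: |Δa| < 1e-12 after 4 iterations
sag = a·(cosh(S/(2a)) − 1) = 80.482561·(cosh(0.584344) − 1) = 14.136169
T_max/T_min = cosh(S/(2a)) = 1.175643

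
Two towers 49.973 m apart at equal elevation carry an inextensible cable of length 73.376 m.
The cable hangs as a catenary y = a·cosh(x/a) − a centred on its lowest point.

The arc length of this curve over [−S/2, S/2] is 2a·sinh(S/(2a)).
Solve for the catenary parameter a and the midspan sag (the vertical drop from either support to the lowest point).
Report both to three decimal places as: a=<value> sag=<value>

seed: a₀ = √(S³/(24(L−S))) = √(49.973³/(24·23.403)) = 14.906022
iter 1: u=1.676269  f(a)=+3.517e+00  f'(a)=-4.116e+00  a ← 14.906022 − (+3.517e+00/-4.116e+00) = 15.760496
iter 2: u=1.585388  f(a)=+3.251e-01  f'(a)=-3.387e+00  a ← 15.760496 − (+3.251e-01/-3.387e+00) = 15.856468
iter 3: u=1.575792  f(a)=+3.402e-03  f'(a)=-3.316e+00  a ← 15.856468 − (+3.402e-03/-3.316e+00) = 15.857494
iter 4: u=1.575690  f(a)=+3.812e-07  f'(a)=-3.316e+00  a ← 15.857494 − (+3.812e-07/-3.316e+00) = 15.857494
iter 5: u=1.575690  f(a)=+0.000e+00  f'(a)=-3.316e+00  a ← 15.857494 − (+0.000e+00/-3.316e+00) = 15.857494
converged: |Δa| < 1e-12 after 5 iterations
sag = a·(cosh(S/(2a)) − 1) = 15.857494·(cosh(1.575690) − 1) = 24.110862
T_max/T_min = cosh(S/(2a)) = 2.520471

a=15.857 sag=24.111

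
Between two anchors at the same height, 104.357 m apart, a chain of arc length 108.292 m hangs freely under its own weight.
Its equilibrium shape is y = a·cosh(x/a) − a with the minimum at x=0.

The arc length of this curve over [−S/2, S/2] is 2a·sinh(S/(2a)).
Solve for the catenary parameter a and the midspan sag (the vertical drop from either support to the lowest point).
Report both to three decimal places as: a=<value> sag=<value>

a=110.315 sag=12.572

seed: a₀ = √(S³/(24(L−S))) = √(104.357³/(24·3.935)) = 109.699435
iter 1: u=0.475650  f(a)=+4.475e-02  f'(a)=-7.338e-02  a ← 109.699435 − (+4.475e-02/-7.338e-02) = 110.309344
iter 2: u=0.473020  f(a)=+3.760e-04  f'(a)=-7.215e-02  a ← 110.309344 − (+3.760e-04/-7.215e-02) = 110.314555
iter 3: u=0.472997  f(a)=+2.704e-08  f'(a)=-7.214e-02  a ← 110.314555 − (+2.704e-08/-7.214e-02) = 110.314556
iter 4: u=0.472997  f(a)=-1.421e-14  f'(a)=-7.214e-02  a ← 110.314556 − (-1.421e-14/-7.214e-02) = 110.314556
converged: |Δa| < 1e-12 after 4 iterations
sag = a·(cosh(S/(2a)) − 1) = 110.314556·(cosh(0.472997) − 1) = 12.571939
T_max/T_min = cosh(S/(2a)) = 1.113964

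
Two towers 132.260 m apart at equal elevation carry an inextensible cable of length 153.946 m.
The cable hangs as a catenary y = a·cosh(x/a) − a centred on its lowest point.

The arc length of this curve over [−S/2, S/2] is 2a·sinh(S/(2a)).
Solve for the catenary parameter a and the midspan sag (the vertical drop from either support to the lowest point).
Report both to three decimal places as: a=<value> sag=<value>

seed: a₀ = √(S³/(24(L−S))) = √(132.260³/(24·21.686)) = 66.672606
iter 1: u=0.991862  f(a)=+1.092e+00  f'(a)=-7.168e-01  a ← 66.672606 − (+1.092e+00/-7.168e-01) = 68.196098
iter 2: u=0.969704  f(a)=+3.855e-02  f'(a)=-6.670e-01  a ← 68.196098 − (+3.855e-02/-6.670e-01) = 68.253897
iter 3: u=0.968882  f(a)=+5.194e-05  f'(a)=-6.652e-01  a ← 68.253897 − (+5.194e-05/-6.652e-01) = 68.253975
iter 4: u=0.968881  f(a)=+9.459e-11  f'(a)=-6.652e-01  a ← 68.253975 − (+9.459e-11/-6.652e-01) = 68.253975
iter 5: u=0.968881  f(a)=+0.000e+00  f'(a)=-6.652e-01  a ← 68.253975 − (+0.000e+00/-6.652e-01) = 68.253975
converged: |Δa| < 1e-12 after 5 iterations
sag = a·(cosh(S/(2a)) − 1) = 68.253975·(cosh(0.968881) − 1) = 34.621911
T_max/T_min = cosh(S/(2a)) = 1.507251

a=68.254 sag=34.622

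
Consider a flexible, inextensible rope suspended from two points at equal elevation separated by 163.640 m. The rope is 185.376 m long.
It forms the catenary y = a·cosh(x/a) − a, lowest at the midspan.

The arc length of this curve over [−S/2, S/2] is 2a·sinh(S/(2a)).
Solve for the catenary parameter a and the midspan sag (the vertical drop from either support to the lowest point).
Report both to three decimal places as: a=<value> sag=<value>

a=93.424 sag=38.178

seed: a₀ = √(S³/(24(L−S))) = √(163.640³/(24·21.736)) = 91.651330
iter 1: u=0.892731  f(a)=+8.828e-01  f'(a)=-5.132e-01  a ← 91.651330 − (+8.828e-01/-5.132e-01) = 93.371404
iter 2: u=0.876285  f(a)=+2.546e-02  f'(a)=-4.840e-01  a ← 93.371404 − (+2.546e-02/-4.840e-01) = 93.424017
iter 3: u=0.875792  f(a)=+2.258e-05  f'(a)=-4.831e-01  a ← 93.424017 − (+2.258e-05/-4.831e-01) = 93.424064
iter 4: u=0.875791  f(a)=+1.782e-11  f'(a)=-4.831e-01  a ← 93.424064 − (+1.782e-11/-4.831e-01) = 93.424064
converged: |Δa| < 1e-12 after 4 iterations
sag = a·(cosh(S/(2a)) − 1) = 93.424064·(cosh(0.875791) − 1) = 38.178068
T_max/T_min = cosh(S/(2a)) = 1.408653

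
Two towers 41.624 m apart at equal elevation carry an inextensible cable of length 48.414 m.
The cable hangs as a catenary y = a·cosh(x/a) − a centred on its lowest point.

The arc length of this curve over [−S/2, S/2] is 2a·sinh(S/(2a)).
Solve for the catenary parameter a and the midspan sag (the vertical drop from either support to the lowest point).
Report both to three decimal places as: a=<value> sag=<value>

a=21.533 sag=10.865

seed: a₀ = √(S³/(24(L−S))) = √(41.624³/(24·6.790)) = 21.036584
iter 1: u=0.989324  f(a)=+3.401e-01  f'(a)=-7.110e-01  a ← 21.036584 − (+3.401e-01/-7.110e-01) = 21.514997
iter 2: u=0.967325  f(a)=+1.195e-02  f'(a)=-6.618e-01  a ← 21.514997 − (+1.195e-02/-6.618e-01) = 21.533052
iter 3: u=0.966514  f(a)=+1.594e-05  f'(a)=-6.600e-01  a ← 21.533052 − (+1.594e-05/-6.600e-01) = 21.533076
iter 4: u=0.966513  f(a)=+2.844e-11  f'(a)=-6.600e-01  a ← 21.533076 − (+2.844e-11/-6.600e-01) = 21.533076
iter 5: u=0.966513  f(a)=+0.000e+00  f'(a)=-6.600e-01  a ← 21.533076 − (+0.000e+00/-6.600e-01) = 21.533076
converged: |Δa| < 1e-12 after 5 iterations
sag = a·(cosh(S/(2a)) − 1) = 21.533076·(cosh(0.966513) − 1) = 10.865260
T_max/T_min = cosh(S/(2a)) = 1.504585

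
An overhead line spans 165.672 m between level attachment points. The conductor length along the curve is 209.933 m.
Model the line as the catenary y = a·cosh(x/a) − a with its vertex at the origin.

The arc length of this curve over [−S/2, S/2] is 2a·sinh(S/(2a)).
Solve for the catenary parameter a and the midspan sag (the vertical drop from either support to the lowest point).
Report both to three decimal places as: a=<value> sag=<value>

seed: a₀ = √(S³/(24(L−S))) = √(165.672³/(24·44.261)) = 65.427065
iter 1: u=1.266082  f(a)=+3.686e+00  f'(a)=-1.583e+00  a ← 65.427065 − (+3.686e+00/-1.583e+00) = 67.755987
iter 2: u=1.222564  f(a)=+2.059e-01  f'(a)=-1.410e+00  a ← 67.755987 − (+2.059e-01/-1.410e+00) = 67.902019
iter 3: u=1.219934  f(a)=+7.272e-04  f'(a)=-1.400e+00  a ← 67.902019 − (+7.272e-04/-1.400e+00) = 67.902538
iter 4: u=1.219925  f(a)=+9.136e-09  f'(a)=-1.400e+00  a ← 67.902538 − (+9.136e-09/-1.400e+00) = 67.902538
iter 5: u=1.219925  f(a)=-5.684e-14  f'(a)=-1.400e+00  a ← 67.902538 − (-5.684e-14/-1.400e+00) = 67.902538
converged: |Δa| < 1e-12 after 5 iterations
sag = a·(cosh(S/(2a)) − 1) = 67.902538·(cosh(1.219925) − 1) = 57.112344
T_max/T_min = cosh(S/(2a)) = 1.841093

a=67.903 sag=57.112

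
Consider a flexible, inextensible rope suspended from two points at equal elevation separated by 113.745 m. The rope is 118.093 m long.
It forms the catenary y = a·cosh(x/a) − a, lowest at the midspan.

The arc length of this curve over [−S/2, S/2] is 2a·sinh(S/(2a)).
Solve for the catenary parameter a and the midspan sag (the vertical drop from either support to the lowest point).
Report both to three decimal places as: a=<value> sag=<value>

seed: a₀ = √(S³/(24(L−S))) = √(113.745³/(24·4.348)) = 118.753955
iter 1: u=0.478910  f(a)=+5.013e-02  f'(a)=-7.492e-02  a ← 118.753955 − (+5.013e-02/-7.492e-02) = 119.423132
iter 2: u=0.476227  f(a)=+4.269e-04  f'(a)=-7.365e-02  a ← 119.423132 − (+4.269e-04/-7.365e-02) = 119.428929
iter 3: u=0.476204  f(a)=+3.155e-08  f'(a)=-7.364e-02  a ← 119.428929 − (+3.155e-08/-7.364e-02) = 119.428930
iter 4: u=0.476204  f(a)=-1.421e-14  f'(a)=-7.364e-02  a ← 119.428930 − (-1.421e-14/-7.364e-02) = 119.428930
converged: |Δa| < 1e-12 after 4 iterations
sag = a·(cosh(S/(2a)) − 1) = 119.428930·(cosh(0.476204) − 1) = 13.799290
T_max/T_min = cosh(S/(2a)) = 1.115544

a=119.429 sag=13.799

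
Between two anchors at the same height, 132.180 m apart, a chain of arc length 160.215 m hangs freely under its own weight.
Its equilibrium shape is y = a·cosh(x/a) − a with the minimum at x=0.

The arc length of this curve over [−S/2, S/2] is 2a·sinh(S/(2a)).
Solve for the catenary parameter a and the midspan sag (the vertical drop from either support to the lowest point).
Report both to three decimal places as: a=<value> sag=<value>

seed: a₀ = √(S³/(24(L−S))) = √(132.180³/(24·28.035)) = 58.585848
iter 1: u=1.128088  f(a)=+1.839e+00  f'(a)=-1.085e+00  a ← 58.585848 − (+1.839e+00/-1.085e+00) = 60.281402
iter 2: u=1.096358  f(a)=+8.285e-02  f'(a)=-9.888e-01  a ← 60.281402 − (+8.285e-02/-9.888e-01) = 60.365192
iter 3: u=1.094836  f(a)=+1.858e-04  f'(a)=-9.844e-01  a ← 60.365192 − (+1.858e-04/-9.844e-01) = 60.365380
iter 4: u=1.094833  f(a)=+9.384e-10  f'(a)=-9.843e-01  a ← 60.365380 − (+9.384e-10/-9.843e-01) = 60.365380
iter 5: u=1.094833  f(a)=-2.842e-14  f'(a)=-9.843e-01  a ← 60.365380 − (-2.842e-14/-9.843e-01) = 60.365380
converged: |Δa| < 1e-12 after 5 iterations
sag = a·(cosh(S/(2a)) − 1) = 60.365380·(cosh(1.094833) − 1) = 39.940107
T_max/T_min = cosh(S/(2a)) = 1.661639

a=60.365 sag=39.940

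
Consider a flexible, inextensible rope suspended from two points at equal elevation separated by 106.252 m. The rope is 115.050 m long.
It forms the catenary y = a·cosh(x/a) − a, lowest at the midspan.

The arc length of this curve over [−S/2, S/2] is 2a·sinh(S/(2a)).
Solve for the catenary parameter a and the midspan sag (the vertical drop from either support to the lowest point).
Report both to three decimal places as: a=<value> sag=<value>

seed: a₀ = √(S³/(24(L−S))) = √(106.252³/(24·8.798)) = 75.371658
iter 1: u=0.704854  f(a)=+2.212e-01  f'(a)=-2.453e-01  a ← 75.371658 − (+2.212e-01/-2.453e-01) = 76.273360
iter 2: u=0.696521  f(a)=+4.031e-03  f'(a)=-2.364e-01  a ← 76.273360 − (+4.031e-03/-2.364e-01) = 76.290413
iter 3: u=0.696365  f(a)=+1.395e-06  f'(a)=-2.362e-01  a ← 76.290413 − (+1.395e-06/-2.362e-01) = 76.290419
iter 4: u=0.696365  f(a)=+1.563e-13  f'(a)=-2.362e-01  a ← 76.290419 − (+1.563e-13/-2.362e-01) = 76.290419
converged: |Δa| < 1e-12 after 4 iterations
sag = a·(cosh(S/(2a)) − 1) = 76.290419·(cosh(0.696365) − 1) = 19.257232
T_max/T_min = cosh(S/(2a)) = 1.252420

a=76.290 sag=19.257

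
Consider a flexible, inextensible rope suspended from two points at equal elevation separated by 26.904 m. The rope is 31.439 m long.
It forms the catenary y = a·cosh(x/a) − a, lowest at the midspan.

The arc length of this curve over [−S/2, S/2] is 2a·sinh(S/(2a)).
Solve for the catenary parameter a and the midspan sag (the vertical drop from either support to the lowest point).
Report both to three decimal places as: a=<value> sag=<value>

seed: a₀ = √(S³/(24(L−S))) = √(26.904³/(24·4.535)) = 13.376146
iter 1: u=1.005671  f(a)=+2.349e-01  f'(a)=-7.492e-01  a ← 13.376146 − (+2.349e-01/-7.492e-01) = 13.689731
iter 2: u=0.982634  f(a)=+8.515e-03  f'(a)=-6.958e-01  a ← 13.689731 − (+8.515e-03/-6.958e-01) = 13.701970
iter 3: u=0.981757  f(a)=+1.212e-05  f'(a)=-6.938e-01  a ← 13.701970 − (+1.212e-05/-6.938e-01) = 13.701987
iter 4: u=0.981755  f(a)=+2.462e-11  f'(a)=-6.938e-01  a ← 13.701987 − (+2.462e-11/-6.938e-01) = 13.701987
iter 5: u=0.981755  f(a)=-3.553e-15  f'(a)=-6.938e-01  a ← 13.701987 − (-3.553e-15/-6.938e-01) = 13.701987
converged: |Δa| < 1e-12 after 5 iterations
sag = a·(cosh(S/(2a)) − 1) = 13.701987·(cosh(0.981755) − 1) = 7.151001
T_max/T_min = cosh(S/(2a)) = 1.521895

a=13.702 sag=7.151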